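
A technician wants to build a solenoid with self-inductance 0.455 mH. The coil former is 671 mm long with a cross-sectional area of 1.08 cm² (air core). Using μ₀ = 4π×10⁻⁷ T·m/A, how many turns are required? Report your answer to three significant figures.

N ≈ 1500 turns

A = 1.08 cm² = 1.080×10^-4 m².
From L = μ₀N²A/ℓ, N = √(Lℓ / (μ₀A)).
N = √[(4.550×10^-4)(0.671) / ((4π×10⁻⁷)×1.080×10^-4)] = √(2.250×10^6) ≈ 1499.9.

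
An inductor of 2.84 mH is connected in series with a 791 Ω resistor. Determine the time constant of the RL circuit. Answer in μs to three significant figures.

τ ≈ 3.59 μs

τ = L/R = (2.840×10^-3 H)/(791 Ω) = 3.590×10^-6 s.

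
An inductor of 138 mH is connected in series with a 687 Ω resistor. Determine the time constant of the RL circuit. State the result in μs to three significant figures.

τ ≈ 201 μs

τ = L/R = (0.138 H)/(687 Ω) = 2.009×10^-4 s.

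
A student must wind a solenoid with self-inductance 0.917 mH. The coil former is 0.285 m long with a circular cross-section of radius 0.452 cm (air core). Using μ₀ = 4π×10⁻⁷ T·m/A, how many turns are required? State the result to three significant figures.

N ≈ 1800 turns

A = πr² = π(4.520×10^-3 m)² = 6.418×10^-5 m².
From L = μ₀N²A/ℓ, N = √(Lℓ / (μ₀A)).
N = √[(9.170×10^-4)(0.285) / ((4π×10⁻⁷)×6.418×10^-5)] = √(3.240×10^6) ≈ 1800.1.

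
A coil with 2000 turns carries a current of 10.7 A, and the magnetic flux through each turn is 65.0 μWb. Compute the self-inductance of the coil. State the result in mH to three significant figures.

L ≈ 12.1 mH

Self-inductance is defined by L = NΦ_B/I (flux linkage over current).
L = (2000)(6.500×10^-5 Wb)/(10.7 A) = 1.21495×10^-2 H.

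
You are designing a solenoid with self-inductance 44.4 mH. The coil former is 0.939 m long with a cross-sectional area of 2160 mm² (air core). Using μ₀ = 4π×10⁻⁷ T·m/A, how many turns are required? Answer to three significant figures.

A = 2160 mm² = 2.160×10^-3 m².
From L = μ₀N²A/ℓ, N = √(Lℓ / (μ₀A)).
N = √[(4.440×10^-2)(0.939) / ((4π×10⁻⁷)×2.160×10^-3)] = √(1.536×10^7) ≈ 3919.2.

N ≈ 3920 turns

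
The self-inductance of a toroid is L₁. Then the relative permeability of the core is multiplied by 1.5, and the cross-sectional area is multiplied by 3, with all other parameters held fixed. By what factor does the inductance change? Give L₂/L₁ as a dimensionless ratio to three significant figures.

For a toroid, L ∝ μᵣN²A/R.
L₂/L₁ = (1.5) × (3) = 4.50.

L₂/L₁ = 4.50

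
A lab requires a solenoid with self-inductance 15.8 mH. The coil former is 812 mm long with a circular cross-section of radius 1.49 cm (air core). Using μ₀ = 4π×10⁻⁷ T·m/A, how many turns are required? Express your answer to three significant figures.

A = πr² = π(1.490×10^-2 m)² = 6.9746×10^-4 m².
From L = μ₀N²A/ℓ, N = √(Lℓ / (μ₀A)).
N = √[(1.580×10^-2)(0.812) / ((4π×10⁻⁷)×6.9746×10^-4)] = √(1.464×10^7) ≈ 3826.0.

N ≈ 3830 turns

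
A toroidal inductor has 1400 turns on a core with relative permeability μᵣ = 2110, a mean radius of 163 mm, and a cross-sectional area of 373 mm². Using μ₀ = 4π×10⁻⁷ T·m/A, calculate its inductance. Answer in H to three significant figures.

For a thin toroid, L = μ₀μᵣN²A/(2πR).
L = (4π×10⁻⁷)(2110)(1400)²(3.730×10^-4) / (2π×0.163 m) = 1.893 H.

L ≈ 1.89 H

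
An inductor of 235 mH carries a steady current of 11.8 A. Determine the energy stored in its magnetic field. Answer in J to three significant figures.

U ≈ 16.4 J

Stored magnetic energy: U = ½LI².
U = ½(0.235 H)(11.8 A)² = 16.36 J.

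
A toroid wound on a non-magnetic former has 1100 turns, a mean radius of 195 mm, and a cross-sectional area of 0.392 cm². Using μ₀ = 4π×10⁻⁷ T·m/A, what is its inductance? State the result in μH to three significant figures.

L ≈ 48.6 μH

For a thin toroid, L = μ₀N²A/(2πR).
L = (4π×10⁻⁷)(1100)²(3.920×10^-5) / (2π×0.195 m) = 4.8648×10^-5 H.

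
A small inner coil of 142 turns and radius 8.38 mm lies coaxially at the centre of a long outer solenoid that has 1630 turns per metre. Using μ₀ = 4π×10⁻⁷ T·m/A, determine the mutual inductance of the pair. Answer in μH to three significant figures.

The outer solenoid produces a uniform field B₁ = μ₀n₁I₁ across the inner coil,
so the flux linkage is N₂Φ = N₂B₁A₂ = μ₀n₁N₂A₂·I₁, giving M = μ₀n₁N₂A₂.
A₂ = πr² = π(8.380×10^-3 m)² = 2.206×10^-4 m².
M = (4π×10⁻⁷)(1630)(142)(2.206×10^-4) = 6.417×10^-5 H.

M ≈ 64.2 μH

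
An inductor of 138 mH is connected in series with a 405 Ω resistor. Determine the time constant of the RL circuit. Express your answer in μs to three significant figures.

τ ≈ 341 μs

τ = L/R = (0.138 H)/(405 Ω) = 3.407×10^-4 s.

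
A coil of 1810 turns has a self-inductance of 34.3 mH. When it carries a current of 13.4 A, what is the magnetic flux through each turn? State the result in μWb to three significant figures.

Φ_B ≈ 254 μWb

From L = NΦ_B/I, the flux per turn is Φ_B = LI/N.
Φ_B = (3.430×10^-2 H)(13.4 A)/1810 = 2.539×10^-4 Wb.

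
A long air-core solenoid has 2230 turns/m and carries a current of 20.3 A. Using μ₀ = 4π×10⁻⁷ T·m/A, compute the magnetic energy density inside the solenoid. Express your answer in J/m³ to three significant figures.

B = μ₀nI = (4π×10⁻⁷)(2.230×10^3)(20.3) = 5.689×10^-2 T.
u = B²/(2μ₀) = (5.689×10^-2)²/(2×4π×10⁻⁷) = 1.288×10^3 J/m³.

u ≈ 1290 J/m³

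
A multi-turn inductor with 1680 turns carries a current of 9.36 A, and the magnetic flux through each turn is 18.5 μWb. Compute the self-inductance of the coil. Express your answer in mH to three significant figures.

L ≈ 3.32 mH

Self-inductance is defined by L = NΦ_B/I (flux linkage over current).
L = (1680)(1.850×10^-5 Wb)/(9.36 A) = 3.321×10^-3 H.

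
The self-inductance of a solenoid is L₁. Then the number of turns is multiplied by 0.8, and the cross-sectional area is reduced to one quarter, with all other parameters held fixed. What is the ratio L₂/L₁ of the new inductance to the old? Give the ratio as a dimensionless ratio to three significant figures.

L₂/L₁ = 0.160

For a solenoid, L ∝ μᵣN²A/ℓ.
L₂/L₁ = (0.8)^2 × (0.25) = 0.160.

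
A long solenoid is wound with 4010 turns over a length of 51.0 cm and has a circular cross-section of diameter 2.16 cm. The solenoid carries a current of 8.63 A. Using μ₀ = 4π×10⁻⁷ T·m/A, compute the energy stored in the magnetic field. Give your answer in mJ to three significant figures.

A = π(d/2)² = π(1.080×10^-2 m)² = 3.664×10^-4 m².
L = μ₀N²A/ℓ = (4π×10⁻⁷)(4010)²(3.664×10^-4)/(0.51) = 1.452×10^-2 H.
U = ½LI² = ½(1.452×10^-2)(8.63)² = 0.5407 J.

U ≈ 541 mJ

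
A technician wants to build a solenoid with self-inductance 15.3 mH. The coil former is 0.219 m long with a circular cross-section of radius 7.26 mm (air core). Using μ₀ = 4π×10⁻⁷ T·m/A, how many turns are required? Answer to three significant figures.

N ≈ 4010 turns

A = πr² = π(7.260×10^-3 m)² = 1.656×10^-4 m².
From L = μ₀N²A/ℓ, N = √(Lℓ / (μ₀A)).
N = √[(1.530×10^-2)(0.219) / ((4π×10⁻⁷)×1.656×10^-4)] = √(1.610×10^7) ≈ 4012.8.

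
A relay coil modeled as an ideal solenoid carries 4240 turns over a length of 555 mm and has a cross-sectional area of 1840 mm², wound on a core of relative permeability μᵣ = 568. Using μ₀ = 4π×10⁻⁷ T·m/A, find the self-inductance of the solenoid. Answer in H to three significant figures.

L ≈ 42.5 H

A = 1840 mm² = 1.840×10^-3 m².
For a long solenoid, L = μ₀μᵣN²A/ℓ.
L = (4π×10⁻⁷)(568)(4240)²(1.840×10^-3)/(0.555 m) = 42.54 H.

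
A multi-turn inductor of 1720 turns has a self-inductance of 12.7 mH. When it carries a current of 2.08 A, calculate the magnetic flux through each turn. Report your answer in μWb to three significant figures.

From L = NΦ_B/I, the flux per turn is Φ_B = LI/N.
Φ_B = (1.270×10^-2 H)(2.08 A)/1720 = 1.536×10^-5 Wb.

Φ_B ≈ 15.4 μWb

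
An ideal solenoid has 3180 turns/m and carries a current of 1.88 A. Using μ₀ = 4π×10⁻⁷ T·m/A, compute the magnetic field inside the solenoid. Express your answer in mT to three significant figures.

B ≈ 7.51 mT

Inside a long solenoid, B = μ₀nI.
B = (4π×10⁻⁷)(3.180×10^3 m⁻¹)(1.88 A) = 7.513×10^-3 T.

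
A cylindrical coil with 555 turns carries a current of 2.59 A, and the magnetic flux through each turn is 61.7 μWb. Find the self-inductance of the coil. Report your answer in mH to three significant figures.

L ≈ 13.2 mH

Self-inductance is defined by L = NΦ_B/I (flux linkage over current).
L = (555)(6.170×10^-5 Wb)/(2.59 A) = 1.322×10^-2 H.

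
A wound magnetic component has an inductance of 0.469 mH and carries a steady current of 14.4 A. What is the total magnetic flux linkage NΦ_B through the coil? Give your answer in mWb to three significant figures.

From L = NΦ_B/I, the flux linkage is NΦ_B = LI.
NΦ_B = (4.690×10^-4 H)(14.4 A) = 6.754×10^-3 Wb.

NΦ_B ≈ 6.75 mWb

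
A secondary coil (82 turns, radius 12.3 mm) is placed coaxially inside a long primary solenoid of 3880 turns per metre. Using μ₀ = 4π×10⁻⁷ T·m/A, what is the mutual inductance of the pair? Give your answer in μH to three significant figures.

M ≈ 190 μH

The outer solenoid produces a uniform field B₁ = μ₀n₁I₁ across the inner coil,
so the flux linkage is N₂Φ = N₂B₁A₂ = μ₀n₁N₂A₂·I₁, giving M = μ₀n₁N₂A₂.
A₂ = πr² = π(1.230×10^-2 m)² = 4.753×10^-4 m².
M = (4π×10⁻⁷)(3880)(82)(4.753×10^-4) = 1.900×10^-4 H.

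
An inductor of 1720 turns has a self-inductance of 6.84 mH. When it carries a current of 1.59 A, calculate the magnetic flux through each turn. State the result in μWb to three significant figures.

Φ_B ≈ 6.32 μWb

From L = NΦ_B/I, the flux per turn is Φ_B = LI/N.
Φ_B = (6.840×10^-3 H)(1.59 A)/1720 = 6.323×10^-6 Wb.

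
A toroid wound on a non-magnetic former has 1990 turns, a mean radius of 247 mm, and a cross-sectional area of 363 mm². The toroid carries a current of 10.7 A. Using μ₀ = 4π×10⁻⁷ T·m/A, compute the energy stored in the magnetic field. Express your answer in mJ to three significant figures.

U ≈ 66.6 mJ

L = μ₀N²A/(2πR) = (4π×10⁻⁷)(1990)²(3.630×10^-4)/(2π×0.247) = 1.164×10^-3 H.
U = ½LI² = ½(1.164×10^-3)(10.7)² = 6.663×10^-2 J.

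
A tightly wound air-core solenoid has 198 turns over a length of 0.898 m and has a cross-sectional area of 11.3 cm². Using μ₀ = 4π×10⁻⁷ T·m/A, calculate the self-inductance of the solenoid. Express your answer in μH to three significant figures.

A = 11.3 cm² = 1.130×10^-3 m².
For a long solenoid, L = μ₀N²A/ℓ.
L = (4π×10⁻⁷)(198)²(1.130×10^-3)/(0.898 m) = 6.199×10^-5 H.

L ≈ 62.0 μH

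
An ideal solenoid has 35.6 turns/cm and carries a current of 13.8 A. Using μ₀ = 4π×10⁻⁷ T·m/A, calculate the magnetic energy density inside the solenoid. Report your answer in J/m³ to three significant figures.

u ≈ 1520 J/m³

B = μ₀nI = (4π×10⁻⁷)(3.560×10^3)(13.8) = 6.174×10^-2 T.
u = B²/(2μ₀) = (6.174×10^-2)²/(2×4π×10⁻⁷) = 1.516×10^3 J/m³.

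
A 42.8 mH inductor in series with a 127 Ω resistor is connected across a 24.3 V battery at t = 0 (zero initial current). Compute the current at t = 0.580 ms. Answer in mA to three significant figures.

τ = L/R = 4.280×10^-2/127 = 3.370×10^-4 s; final current I_∞ = ε/R = 24.3/127 = 0.1913 A.
I(t) = I_∞(1 − e^(−t/τ)) with t/τ = 1.721.
I = (0.1913)(1 − e^(−1.721)) = 0.1571 A.

I ≈ 157 mA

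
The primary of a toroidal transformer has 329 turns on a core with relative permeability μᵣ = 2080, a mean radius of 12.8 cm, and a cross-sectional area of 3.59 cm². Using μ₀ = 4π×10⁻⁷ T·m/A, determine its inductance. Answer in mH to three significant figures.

L ≈ 126 mH

For a thin toroid, L = μ₀μᵣN²A/(2πR).
L = (4π×10⁻⁷)(2080)(329)²(3.590×10^-4) / (2π×0.128 m) = 0.1263 H.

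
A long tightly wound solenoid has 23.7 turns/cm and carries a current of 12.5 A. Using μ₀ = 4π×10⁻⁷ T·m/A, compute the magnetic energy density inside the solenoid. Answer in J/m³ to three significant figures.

B = μ₀nI = (4π×10⁻⁷)(2.370×10^3)(12.5) = 3.723×10^-2 T.
u = B²/(2μ₀) = (3.723×10^-2)²/(2×4π×10⁻⁷) = 551.4 J/m³.

u ≈ 551 J/m³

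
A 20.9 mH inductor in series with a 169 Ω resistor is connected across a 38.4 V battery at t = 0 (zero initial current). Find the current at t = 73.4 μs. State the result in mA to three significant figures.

I ≈ 102 mA

τ = L/R = 2.090×10^-2/169 = 1.237×10^-4 s; final current I_∞ = ε/R = 38.4/169 = 0.2272 A.
I(t) = I_∞(1 − e^(−t/τ)) with t/τ = 0.594.
I = (0.2272)(1 − e^(−0.594)) = 0.1017 A.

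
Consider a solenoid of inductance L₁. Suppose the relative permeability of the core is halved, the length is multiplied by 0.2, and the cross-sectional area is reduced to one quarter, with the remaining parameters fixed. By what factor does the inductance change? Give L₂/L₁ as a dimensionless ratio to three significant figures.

L₂/L₁ = 0.625

For a solenoid, L ∝ μᵣN²A/ℓ.
L₂/L₁ = (0.5) × (0.2)^-1 × (0.25) = 0.625.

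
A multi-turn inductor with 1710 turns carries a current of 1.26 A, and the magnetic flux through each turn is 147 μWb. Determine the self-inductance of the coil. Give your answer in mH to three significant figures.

L ≈ 200 mH

Self-inductance is defined by L = NΦ_B/I (flux linkage over current).
L = (1710)(1.470×10^-4 Wb)/(1.26 A) = 0.1995 H.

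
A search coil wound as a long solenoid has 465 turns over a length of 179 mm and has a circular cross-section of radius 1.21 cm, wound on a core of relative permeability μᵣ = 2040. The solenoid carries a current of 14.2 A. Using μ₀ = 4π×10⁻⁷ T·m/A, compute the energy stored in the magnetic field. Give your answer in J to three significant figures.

U ≈ 144 J

A = πr² = π(1.210×10^-2 m)² = 4.600×10^-4 m².
L = μ₀μᵣN²A/ℓ = (4π×10⁻⁷)(2040)(465)²(4.600×10^-4)/(0.179) = 1.424 H.
U = ½LI² = ½(1.424)(14.2)² = 143.6 J.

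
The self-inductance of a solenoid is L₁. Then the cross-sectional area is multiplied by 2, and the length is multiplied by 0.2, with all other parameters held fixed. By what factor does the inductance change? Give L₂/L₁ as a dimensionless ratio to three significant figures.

For a solenoid, L ∝ μᵣN²A/ℓ.
L₂/L₁ = (2) × (0.2)^-1 = 10.0.

L₂/L₁ = 10.0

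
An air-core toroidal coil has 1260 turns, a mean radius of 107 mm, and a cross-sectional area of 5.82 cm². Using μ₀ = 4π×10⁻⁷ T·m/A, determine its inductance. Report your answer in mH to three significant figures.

For a thin toroid, L = μ₀N²A/(2πR).
L = (4π×10⁻⁷)(1260)²(5.820×10^-4) / (2π×0.107 m) = 1.727×10^-3 H.

L ≈ 1.73 mH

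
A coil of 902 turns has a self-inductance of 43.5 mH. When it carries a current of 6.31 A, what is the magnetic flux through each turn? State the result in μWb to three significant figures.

From L = NΦ_B/I, the flux per turn is Φ_B = LI/N.
Φ_B = (4.350×10^-2 H)(6.31 A)/902 = 3.043×10^-4 Wb.

Φ_B ≈ 304 μWb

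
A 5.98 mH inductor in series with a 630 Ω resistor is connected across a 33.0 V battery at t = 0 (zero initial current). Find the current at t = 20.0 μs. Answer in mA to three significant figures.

τ = L/R = 5.980×10^-3/630 = 9.492×10^-6 s; final current I_∞ = ε/R = 33.0/630 = 5.238×10^-2 A.
I(t) = I_∞(1 − e^(−t/τ)) with t/τ = 2.107.
I = (5.238×10^-2)(1 − e^(−2.107)) = 4.601×10^-2 A.

I ≈ 46.0 mA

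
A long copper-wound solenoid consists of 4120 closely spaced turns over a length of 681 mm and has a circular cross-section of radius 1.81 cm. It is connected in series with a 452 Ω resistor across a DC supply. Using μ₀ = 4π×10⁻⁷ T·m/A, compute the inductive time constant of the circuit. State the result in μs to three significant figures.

A = πr² = π(1.810×10^-2 m)² = 1.029×10^-3 m².
L = μ₀N²A/ℓ = (4π×10⁻⁷)(4120)²(1.029×10^-3)/(0.681) = 3.224×10^-2 H.
τ = L/R = (3.224×10^-2)/(452) = 7.132×10^-5 s.

τ ≈ 71.3 μs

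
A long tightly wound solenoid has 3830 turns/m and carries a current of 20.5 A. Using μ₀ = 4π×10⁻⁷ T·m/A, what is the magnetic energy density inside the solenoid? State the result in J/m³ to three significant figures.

B = μ₀nI = (4π×10⁻⁷)(3.830×10^3)(20.5) = 9.866×10^-2 T.
u = B²/(2μ₀) = (9.866×10^-2)²/(2×4π×10⁻⁷) = 3.873×10^3 J/m³.

u ≈ 3870 J/m³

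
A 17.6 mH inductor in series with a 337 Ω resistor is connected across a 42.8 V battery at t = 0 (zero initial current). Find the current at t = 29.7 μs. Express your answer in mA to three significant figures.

I ≈ 55.1 mA

τ = L/R = 1.760×10^-2/337 = 5.223×10^-5 s; final current I_∞ = ε/R = 42.8/337 = 0.127 A.
I(t) = I_∞(1 − e^(−t/τ)) with t/τ = 0.569.
I = (0.127)(1 − e^(−0.569)) = 5.509×10^-2 A.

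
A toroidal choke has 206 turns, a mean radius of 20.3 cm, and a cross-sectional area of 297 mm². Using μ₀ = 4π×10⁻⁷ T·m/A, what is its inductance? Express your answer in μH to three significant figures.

L ≈ 12.4 μH

For a thin toroid, L = μ₀N²A/(2πR).
L = (4π×10⁻⁷)(206)²(2.970×10^-4) / (2π×0.203 m) = 1.242×10^-5 H.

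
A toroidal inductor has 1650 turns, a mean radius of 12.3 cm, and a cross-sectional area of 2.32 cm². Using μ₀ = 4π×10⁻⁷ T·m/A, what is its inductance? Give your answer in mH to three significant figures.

L ≈ 1.03 mH

For a thin toroid, L = μ₀N²A/(2πR).
L = (4π×10⁻⁷)(1650)²(2.320×10^-4) / (2π×0.123 m) = 1.027×10^-3 H.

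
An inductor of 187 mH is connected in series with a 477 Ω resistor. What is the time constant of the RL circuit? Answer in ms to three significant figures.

τ = L/R = (0.187 H)/(477 Ω) = 3.920×10^-4 s.

τ ≈ 0.392 ms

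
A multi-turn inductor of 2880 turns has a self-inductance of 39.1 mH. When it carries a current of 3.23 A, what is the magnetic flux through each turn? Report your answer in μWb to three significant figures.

From L = NΦ_B/I, the flux per turn is Φ_B = LI/N.
Φ_B = (3.910×10^-2 H)(3.23 A)/2880 = 4.385×10^-5 Wb.

Φ_B ≈ 43.9 μWb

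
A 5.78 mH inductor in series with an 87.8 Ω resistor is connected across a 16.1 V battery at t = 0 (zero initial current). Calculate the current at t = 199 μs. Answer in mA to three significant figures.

I ≈ 174 mA

τ = L/R = 5.780×10^-3/87.8 = 6.583×10^-5 s; final current I_∞ = ε/R = 16.1/87.8 = 0.1834 A.
I(t) = I_∞(1 − e^(−t/τ)) with t/τ = 3.023.
I = (0.1834)(1 − e^(−3.023)) = 0.1744 A.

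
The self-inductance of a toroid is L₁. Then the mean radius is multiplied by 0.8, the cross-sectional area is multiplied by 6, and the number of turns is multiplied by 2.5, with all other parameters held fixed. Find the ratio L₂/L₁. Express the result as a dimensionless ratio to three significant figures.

L₂/L₁ = 46.9

For a toroid, L ∝ μᵣN²A/R.
L₂/L₁ = (0.8)^-1 × (6) × (2.5)^2 = 46.9.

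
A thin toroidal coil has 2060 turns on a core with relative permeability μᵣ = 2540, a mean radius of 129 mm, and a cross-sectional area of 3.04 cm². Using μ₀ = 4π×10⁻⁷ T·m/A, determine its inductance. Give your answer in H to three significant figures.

L ≈ 5.08 H

For a thin toroid, L = μ₀μᵣN²A/(2πR).
L = (4π×10⁻⁷)(2540)(2060)²(3.040×10^-4) / (2π×0.129 m) = 5.08 H.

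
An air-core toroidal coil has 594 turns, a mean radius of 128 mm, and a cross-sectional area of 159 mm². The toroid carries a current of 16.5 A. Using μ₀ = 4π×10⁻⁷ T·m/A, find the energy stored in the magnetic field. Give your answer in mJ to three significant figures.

L = μ₀N²A/(2πR) = (4π×10⁻⁷)(594)²(1.590×10^-4)/(2π×0.128) = 8.766×10^-5 H.
U = ½LI² = ½(8.766×10^-5)(16.5)² = 1.193×10^-2 J.

U ≈ 11.9 mJ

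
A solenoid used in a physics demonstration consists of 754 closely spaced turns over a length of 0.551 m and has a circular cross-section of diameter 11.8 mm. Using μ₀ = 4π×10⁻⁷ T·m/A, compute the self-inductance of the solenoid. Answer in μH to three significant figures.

L ≈ 142 μH

A = π(d/2)² = π(5.900×10^-3 m)² = 1.094×10^-4 m².
For a long solenoid, L = μ₀N²A/ℓ.
L = (4π×10⁻⁷)(754)²(1.094×10^-4)/(0.551 m) = 1.418×10^-4 H.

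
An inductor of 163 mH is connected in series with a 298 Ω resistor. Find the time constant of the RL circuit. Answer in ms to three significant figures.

τ = L/R = (0.163 H)/(298 Ω) = 5.470×10^-4 s.

τ ≈ 0.547 ms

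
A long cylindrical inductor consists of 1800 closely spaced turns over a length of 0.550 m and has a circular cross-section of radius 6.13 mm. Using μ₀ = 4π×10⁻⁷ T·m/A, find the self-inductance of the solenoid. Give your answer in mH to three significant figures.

L ≈ 0.874 mH

A = πr² = π(6.130×10^-3 m)² = 1.181×10^-4 m².
For a long solenoid, L = μ₀N²A/ℓ.
L = (4π×10⁻⁷)(1800)²(1.181×10^-4)/(0.55 m) = 8.739×10^-4 H.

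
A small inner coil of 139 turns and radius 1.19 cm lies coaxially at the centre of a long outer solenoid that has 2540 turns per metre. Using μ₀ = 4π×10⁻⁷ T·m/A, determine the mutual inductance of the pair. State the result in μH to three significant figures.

M ≈ 197 μH

The outer solenoid produces a uniform field B₁ = μ₀n₁I₁ across the inner coil,
so the flux linkage is N₂Φ = N₂B₁A₂ = μ₀n₁N₂A₂·I₁, giving M = μ₀n₁N₂A₂.
A₂ = πr² = π(1.190×10^-2 m)² = 4.449×10^-4 m².
M = (4π×10⁻⁷)(2540)(139)(4.449×10^-4) = 1.974×10^-4 H.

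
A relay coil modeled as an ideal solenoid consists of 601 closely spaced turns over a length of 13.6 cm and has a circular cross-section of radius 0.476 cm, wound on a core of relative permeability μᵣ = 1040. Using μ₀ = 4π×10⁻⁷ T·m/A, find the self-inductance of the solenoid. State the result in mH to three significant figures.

L ≈ 247 mH

A = πr² = π(4.760×10^-3 m)² = 7.118×10^-5 m².
For a long solenoid, L = μ₀μᵣN²A/ℓ.
L = (4π×10⁻⁷)(1040)(601)²(7.118×10^-5)/(0.136 m) = 0.2471 H.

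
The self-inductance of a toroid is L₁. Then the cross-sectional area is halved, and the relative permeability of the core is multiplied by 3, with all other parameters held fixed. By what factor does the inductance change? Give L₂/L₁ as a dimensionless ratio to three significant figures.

For a toroid, L ∝ μᵣN²A/R.
L₂/L₁ = (0.5) × (3) = 1.50.

L₂/L₁ = 1.50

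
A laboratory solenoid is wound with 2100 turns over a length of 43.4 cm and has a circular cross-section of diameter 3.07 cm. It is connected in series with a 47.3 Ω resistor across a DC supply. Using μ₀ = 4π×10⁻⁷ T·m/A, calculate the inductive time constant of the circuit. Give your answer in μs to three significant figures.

A = π(d/2)² = π(1.535×10^-2 m)² = 7.402×10^-4 m².
L = μ₀N²A/ℓ = (4π×10⁻⁷)(2100)²(7.402×10^-4)/(0.434) = 9.452×10^-3 H.
τ = L/R = (9.452×10^-3)/(47.3) = 1.998×10^-4 s.

τ ≈ 200 μs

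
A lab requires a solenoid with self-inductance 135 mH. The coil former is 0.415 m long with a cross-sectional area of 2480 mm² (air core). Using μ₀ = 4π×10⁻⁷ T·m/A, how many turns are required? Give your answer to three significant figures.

A = 2480 mm² = 2.480×10^-3 m².
From L = μ₀N²A/ℓ, N = √(Lℓ / (μ₀A)).
N = √[(0.135)(0.415) / ((4π×10⁻⁷)×2.480×10^-3)] = √(1.798×10^7) ≈ 4239.9.

N ≈ 4240 turns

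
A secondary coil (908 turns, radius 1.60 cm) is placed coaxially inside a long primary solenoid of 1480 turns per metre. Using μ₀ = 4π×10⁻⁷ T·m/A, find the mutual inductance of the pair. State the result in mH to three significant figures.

The outer solenoid produces a uniform field B₁ = μ₀n₁I₁ across the inner coil,
so the flux linkage is N₂Φ = N₂B₁A₂ = μ₀n₁N₂A₂·I₁, giving M = μ₀n₁N₂A₂.
A₂ = πr² = π(1.600×10^-2 m)² = 8.042×10^-4 m².
M = (4π×10⁻⁷)(1480)(908)(8.042×10^-4) = 1.358×10^-3 H.

M ≈ 1.36 mH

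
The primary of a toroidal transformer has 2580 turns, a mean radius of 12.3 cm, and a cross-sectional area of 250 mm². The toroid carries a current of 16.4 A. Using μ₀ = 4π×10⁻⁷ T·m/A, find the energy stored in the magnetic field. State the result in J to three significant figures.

L = μ₀N²A/(2πR) = (4π×10⁻⁷)(2580)²(2.500×10^-4)/(2π×0.123) = 2.706×10^-3 H.
U = ½LI² = ½(2.706×10^-3)(16.4)² = 0.3639 J.

U ≈ 0.364 J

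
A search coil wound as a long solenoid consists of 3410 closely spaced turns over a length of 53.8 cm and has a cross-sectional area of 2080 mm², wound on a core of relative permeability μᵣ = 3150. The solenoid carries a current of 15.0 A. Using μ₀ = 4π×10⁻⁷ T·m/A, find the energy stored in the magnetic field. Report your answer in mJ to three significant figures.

A = 2080 mm² = 2.080×10^-3 m².
L = μ₀μᵣN²A/ℓ = (4π×10⁻⁷)(3150)(3410)²(2.080×10^-3)/(0.538) = 178 H.
U = ½LI² = ½(178)(15.0)² = 2.002×10^4 J.

U ≈ 20000000 mJ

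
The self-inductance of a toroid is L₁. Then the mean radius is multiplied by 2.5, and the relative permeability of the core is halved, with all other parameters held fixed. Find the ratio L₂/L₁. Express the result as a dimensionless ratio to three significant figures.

For a toroid, L ∝ μᵣN²A/R.
L₂/L₁ = (2.5)^-1 × (0.5) = 0.200.

L₂/L₁ = 0.200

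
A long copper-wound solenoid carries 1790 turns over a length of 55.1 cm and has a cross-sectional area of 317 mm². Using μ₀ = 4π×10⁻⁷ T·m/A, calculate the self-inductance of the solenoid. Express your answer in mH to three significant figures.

L ≈ 2.32 mH

A = 317 mm² = 3.170×10^-4 m².
For a long solenoid, L = μ₀N²A/ℓ.
L = (4π×10⁻⁷)(1790)²(3.170×10^-4)/(0.551 m) = 2.316×10^-3 H.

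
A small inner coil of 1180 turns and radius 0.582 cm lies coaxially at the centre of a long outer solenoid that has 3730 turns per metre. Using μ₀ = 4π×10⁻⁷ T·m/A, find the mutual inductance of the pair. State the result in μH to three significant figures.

M ≈ 589 μH

The outer solenoid produces a uniform field B₁ = μ₀n₁I₁ across the inner coil,
so the flux linkage is N₂Φ = N₂B₁A₂ = μ₀n₁N₂A₂·I₁, giving M = μ₀n₁N₂A₂.
A₂ = πr² = π(5.820×10^-3 m)² = 1.064×10^-4 m².
M = (4π×10⁻⁷)(3730)(1180)(1.064×10^-4) = 5.886×10^-4 H.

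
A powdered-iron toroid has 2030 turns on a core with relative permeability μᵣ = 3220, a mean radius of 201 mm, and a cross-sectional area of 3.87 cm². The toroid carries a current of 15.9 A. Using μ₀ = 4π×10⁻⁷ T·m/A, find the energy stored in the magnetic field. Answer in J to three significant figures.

U ≈ 646 J

L = μ₀μᵣN²A/(2πR) = (4π×10⁻⁷)(3220)(2030)²(3.870×10^-4)/(2π×0.201) = 5.11 H.
U = ½LI² = ½(5.11)(15.9)² = 645.9 J.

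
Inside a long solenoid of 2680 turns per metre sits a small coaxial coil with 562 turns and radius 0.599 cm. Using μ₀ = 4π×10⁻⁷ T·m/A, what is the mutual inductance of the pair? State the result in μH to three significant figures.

The outer solenoid produces a uniform field B₁ = μ₀n₁I₁ across the inner coil,
so the flux linkage is N₂Φ = N₂B₁A₂ = μ₀n₁N₂A₂·I₁, giving M = μ₀n₁N₂A₂.
A₂ = πr² = π(5.990×10^-3 m)² = 1.127×10^-4 m².
M = (4π×10⁻⁷)(2680)(562)(1.127×10^-4) = 2.133×10^-4 H.

M ≈ 213 μH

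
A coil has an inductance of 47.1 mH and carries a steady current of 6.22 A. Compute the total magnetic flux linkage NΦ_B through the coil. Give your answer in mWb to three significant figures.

NΦ_B ≈ 293 mWb

From L = NΦ_B/I, the flux linkage is NΦ_B = LI.
NΦ_B = (4.710×10^-2 H)(6.22 A) = 0.293 Wb.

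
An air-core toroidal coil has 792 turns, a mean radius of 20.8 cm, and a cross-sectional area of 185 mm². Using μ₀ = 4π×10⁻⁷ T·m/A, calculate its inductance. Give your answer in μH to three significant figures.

L ≈ 112 μH

For a thin toroid, L = μ₀N²A/(2πR).
L = (4π×10⁻⁷)(792)²(1.850×10^-4) / (2π×0.208 m) = 1.116×10^-4 H.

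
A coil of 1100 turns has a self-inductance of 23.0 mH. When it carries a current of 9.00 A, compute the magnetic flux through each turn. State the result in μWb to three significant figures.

From L = NΦ_B/I, the flux per turn is Φ_B = LI/N.
Φ_B = (2.300×10^-2 H)(9.00 A)/1100 = 1.882×10^-4 Wb.

Φ_B ≈ 188 μWb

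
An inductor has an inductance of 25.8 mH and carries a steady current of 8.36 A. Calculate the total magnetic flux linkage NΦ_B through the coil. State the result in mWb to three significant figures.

From L = NΦ_B/I, the flux linkage is NΦ_B = LI.
NΦ_B = (2.580×10^-2 H)(8.36 A) = 0.2157 Wb.

NΦ_B ≈ 216 mWb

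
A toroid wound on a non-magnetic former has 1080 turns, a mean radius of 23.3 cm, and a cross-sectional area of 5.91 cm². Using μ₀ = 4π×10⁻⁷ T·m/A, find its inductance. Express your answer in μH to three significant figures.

For a thin toroid, L = μ₀N²A/(2πR).
L = (4π×10⁻⁷)(1080)²(5.910×10^-4) / (2π×0.233 m) = 5.917×10^-4 H.

L ≈ 592 μH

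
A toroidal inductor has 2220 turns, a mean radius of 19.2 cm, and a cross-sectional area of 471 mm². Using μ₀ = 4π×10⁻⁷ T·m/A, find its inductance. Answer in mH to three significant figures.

For a thin toroid, L = μ₀N²A/(2πR).
L = (4π×10⁻⁷)(2220)²(4.710×10^-4) / (2π×0.192 m) = 2.418×10^-3 H.

L ≈ 2.42 mH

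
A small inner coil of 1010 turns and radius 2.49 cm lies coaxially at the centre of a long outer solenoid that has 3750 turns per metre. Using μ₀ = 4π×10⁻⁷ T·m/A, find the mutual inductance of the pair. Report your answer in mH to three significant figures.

M ≈ 9.27 mH

The outer solenoid produces a uniform field B₁ = μ₀n₁I₁ across the inner coil,
so the flux linkage is N₂Φ = N₂B₁A₂ = μ₀n₁N₂A₂·I₁, giving M = μ₀n₁N₂A₂.
A₂ = πr² = π(2.490×10^-2 m)² = 1.948×10^-3 m².
M = (4π×10⁻⁷)(3750)(1010)(1.948×10^-3) = 9.271×10^-3 H.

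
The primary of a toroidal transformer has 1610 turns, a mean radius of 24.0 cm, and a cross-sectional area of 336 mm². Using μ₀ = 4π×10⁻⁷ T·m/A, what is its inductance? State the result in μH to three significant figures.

L ≈ 726 μH

For a thin toroid, L = μ₀N²A/(2πR).
L = (4π×10⁻⁷)(1610)²(3.360×10^-4) / (2π×0.24 m) = 7.258×10^-4 H.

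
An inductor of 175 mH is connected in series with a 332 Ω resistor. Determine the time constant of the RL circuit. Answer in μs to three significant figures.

τ ≈ 527 μs

τ = L/R = (0.175 H)/(332 Ω) = 5.271×10^-4 s.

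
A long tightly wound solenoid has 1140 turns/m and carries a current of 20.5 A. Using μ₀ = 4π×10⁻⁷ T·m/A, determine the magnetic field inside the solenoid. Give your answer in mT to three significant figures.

B ≈ 29.4 mT

Inside a long solenoid, B = μ₀nI.
B = (4π×10⁻⁷)(1.140×10^3 m⁻¹)(20.5 A) = 2.937×10^-2 T.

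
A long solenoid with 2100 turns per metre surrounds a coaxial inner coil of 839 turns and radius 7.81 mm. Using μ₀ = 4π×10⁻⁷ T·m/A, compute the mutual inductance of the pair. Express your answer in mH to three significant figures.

M ≈ 0.424 mH

The outer solenoid produces a uniform field B₁ = μ₀n₁I₁ across the inner coil,
so the flux linkage is N₂Φ = N₂B₁A₂ = μ₀n₁N₂A₂·I₁, giving M = μ₀n₁N₂A₂.
A₂ = πr² = π(7.810×10^-3 m)² = 1.916×10^-4 m².
M = (4π×10⁻⁷)(2100)(839)(1.916×10^-4) = 4.243×10^-4 H.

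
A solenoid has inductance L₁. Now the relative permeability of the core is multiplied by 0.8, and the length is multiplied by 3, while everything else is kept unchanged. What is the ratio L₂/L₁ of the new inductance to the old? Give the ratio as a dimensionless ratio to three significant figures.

L₂/L₁ = 0.267

For a solenoid, L ∝ μᵣN²A/ℓ.
L₂/L₁ = (0.8) × (3)^-1 = 0.267.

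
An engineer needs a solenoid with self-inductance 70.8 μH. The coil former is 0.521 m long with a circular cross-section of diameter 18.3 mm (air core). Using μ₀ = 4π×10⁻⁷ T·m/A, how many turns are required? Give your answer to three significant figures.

N ≈ 334 turns

A = π(d/2)² = π(9.150×10^-3 m)² = 2.630×10^-4 m².
From L = μ₀N²A/ℓ, N = √(Lℓ / (μ₀A)).
N = √[(7.080×10^-5)(0.521) / ((4π×10⁻⁷)×2.630×10^-4)] = √(1.116×10^5) ≈ 334.1.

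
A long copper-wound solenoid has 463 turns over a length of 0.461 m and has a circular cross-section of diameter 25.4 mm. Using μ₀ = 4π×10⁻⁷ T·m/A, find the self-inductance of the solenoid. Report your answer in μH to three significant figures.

L ≈ 296 μH

A = π(d/2)² = π(1.270×10^-2 m)² = 5.067×10^-4 m².
For a long solenoid, L = μ₀N²A/ℓ.
L = (4π×10⁻⁷)(463)²(5.067×10^-4)/(0.461 m) = 2.961×10^-4 H.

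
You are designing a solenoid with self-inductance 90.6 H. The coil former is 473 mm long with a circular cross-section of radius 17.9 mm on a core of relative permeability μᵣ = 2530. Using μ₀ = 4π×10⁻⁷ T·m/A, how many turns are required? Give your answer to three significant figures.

A = πr² = π(1.790×10^-2 m)² = 1.007×10^-3 m².
From L = μ₀μᵣN²A/ℓ, N = √(Lℓ / (μ₀μᵣA)).
N = √[(90.6)(0.473) / ((4π×10⁻⁷)(2530)×1.007×10^-3)] = √(1.339×10^7) ≈ 3659.3.

N ≈ 3660 turns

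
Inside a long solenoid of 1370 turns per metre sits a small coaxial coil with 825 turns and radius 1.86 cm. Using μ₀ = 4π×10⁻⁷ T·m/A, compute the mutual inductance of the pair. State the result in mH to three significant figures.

The outer solenoid produces a uniform field B₁ = μ₀n₁I₁ across the inner coil,
so the flux linkage is N₂Φ = N₂B₁A₂ = μ₀n₁N₂A₂·I₁, giving M = μ₀n₁N₂A₂.
A₂ = πr² = π(1.860×10^-2 m)² = 1.087×10^-3 m².
M = (4π×10⁻⁷)(1370)(825)(1.087×10^-3) = 1.544×10^-3 H.

M ≈ 1.54 mH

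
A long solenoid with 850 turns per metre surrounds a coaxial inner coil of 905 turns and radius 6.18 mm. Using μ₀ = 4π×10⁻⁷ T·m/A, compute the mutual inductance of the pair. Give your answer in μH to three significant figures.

The outer solenoid produces a uniform field B₁ = μ₀n₁I₁ across the inner coil,
so the flux linkage is N₂Φ = N₂B₁A₂ = μ₀n₁N₂A₂·I₁, giving M = μ₀n₁N₂A₂.
A₂ = πr² = π(6.180×10^-3 m)² = 1.200×10^-4 m².
M = (4π×10⁻⁷)(850)(905)(1.200×10^-4) = 1.160×10^-4 H.

M ≈ 116 μH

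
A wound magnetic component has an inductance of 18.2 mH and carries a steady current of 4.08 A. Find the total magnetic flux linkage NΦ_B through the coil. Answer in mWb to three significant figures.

NΦ_B ≈ 74.3 mWb

From L = NΦ_B/I, the flux linkage is NΦ_B = LI.
NΦ_B = (1.820×10^-2 H)(4.08 A) = 7.426×10^-2 Wb.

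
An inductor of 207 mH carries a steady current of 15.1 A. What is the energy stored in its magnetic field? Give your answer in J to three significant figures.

Stored magnetic energy: U = ½LI².
U = ½(0.207 H)(15.1 A)² = 23.6 J.

U ≈ 23.6 J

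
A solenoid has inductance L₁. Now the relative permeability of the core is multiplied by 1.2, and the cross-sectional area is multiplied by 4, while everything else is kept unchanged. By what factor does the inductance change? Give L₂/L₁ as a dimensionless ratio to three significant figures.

L₂/L₁ = 4.80

For a solenoid, L ∝ μᵣN²A/ℓ.
L₂/L₁ = (1.2) × (4) = 4.80.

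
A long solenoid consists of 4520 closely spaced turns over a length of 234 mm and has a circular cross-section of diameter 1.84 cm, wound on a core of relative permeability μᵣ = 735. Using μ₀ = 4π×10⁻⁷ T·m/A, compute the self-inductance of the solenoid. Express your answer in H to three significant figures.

A = π(d/2)² = π(9.200×10^-3 m)² = 2.659×10^-4 m².
For a long solenoid, L = μ₀μᵣN²A/ℓ.
L = (4π×10⁻⁷)(735)(4520)²(2.659×10^-4)/(0.234 m) = 21.44 H.

L ≈ 21.4 H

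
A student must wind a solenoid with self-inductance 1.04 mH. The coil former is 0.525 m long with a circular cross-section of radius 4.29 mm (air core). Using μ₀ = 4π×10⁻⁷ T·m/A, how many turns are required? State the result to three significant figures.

N ≈ 2740 turns

A = πr² = π(4.290×10^-3 m)² = 5.782×10^-5 m².
From L = μ₀N²A/ℓ, N = √(Lℓ / (μ₀A)).
N = √[(1.040×10^-3)(0.525) / ((4π×10⁻⁷)×5.782×10^-5)] = √(7.5148×10^6) ≈ 2741.3.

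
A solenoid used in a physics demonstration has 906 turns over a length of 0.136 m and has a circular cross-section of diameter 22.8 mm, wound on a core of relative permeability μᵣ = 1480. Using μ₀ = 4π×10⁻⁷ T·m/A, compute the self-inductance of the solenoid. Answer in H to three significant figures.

L ≈ 4.58 H

A = π(d/2)² = π(1.140×10^-2 m)² = 4.083×10^-4 m².
For a long solenoid, L = μ₀μᵣN²A/ℓ.
L = (4π×10⁻⁷)(1480)(906)²(4.083×10^-4)/(0.136 m) = 4.583 H.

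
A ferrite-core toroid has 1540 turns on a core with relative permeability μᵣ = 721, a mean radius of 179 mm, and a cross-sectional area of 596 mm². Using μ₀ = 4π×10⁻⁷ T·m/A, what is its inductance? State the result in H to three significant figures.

L ≈ 1.14 H

For a thin toroid, L = μ₀μᵣN²A/(2πR).
L = (4π×10⁻⁷)(721)(1540)²(5.960×10^-4) / (2π×0.179 m) = 1.139 H.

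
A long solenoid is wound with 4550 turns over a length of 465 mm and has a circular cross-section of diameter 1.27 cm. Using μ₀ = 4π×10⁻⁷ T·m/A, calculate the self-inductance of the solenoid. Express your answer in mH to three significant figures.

A = π(d/2)² = π(6.350×10^-3 m)² = 1.267×10^-4 m².
For a long solenoid, L = μ₀N²A/ℓ.
L = (4π×10⁻⁷)(4550)²(1.267×10^-4)/(0.465 m) = 7.087×10^-3 H.

L ≈ 7.09 mH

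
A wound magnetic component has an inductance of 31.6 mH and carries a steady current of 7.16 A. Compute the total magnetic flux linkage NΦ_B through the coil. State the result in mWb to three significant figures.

From L = NΦ_B/I, the flux linkage is NΦ_B = LI.
NΦ_B = (3.160×10^-2 H)(7.16 A) = 0.2263 Wb.

NΦ_B ≈ 226 mWb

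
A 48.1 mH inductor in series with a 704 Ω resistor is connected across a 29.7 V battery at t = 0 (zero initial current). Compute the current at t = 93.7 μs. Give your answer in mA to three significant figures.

τ = L/R = 4.810×10^-2/704 = 6.832×10^-5 s; final current I_∞ = ε/R = 29.7/704 = 4.219×10^-2 A.
I(t) = I_∞(1 − e^(−t/τ)) with t/τ = 1.371.
I = (4.219×10^-2)(1 − e^(−1.371)) = 3.148×10^-2 A.

I ≈ 31.5 mA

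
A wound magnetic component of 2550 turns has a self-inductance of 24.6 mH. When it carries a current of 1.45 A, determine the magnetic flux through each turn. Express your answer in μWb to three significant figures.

From L = NΦ_B/I, the flux per turn is Φ_B = LI/N.
Φ_B = (2.460×10^-2 H)(1.45 A)/2550 = 1.399×10^-5 Wb.

Φ_B ≈ 14.0 μWb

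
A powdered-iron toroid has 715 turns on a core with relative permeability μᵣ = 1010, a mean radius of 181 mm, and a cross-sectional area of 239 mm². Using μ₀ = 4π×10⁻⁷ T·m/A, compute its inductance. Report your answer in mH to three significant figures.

L ≈ 136 mH

For a thin toroid, L = μ₀μᵣN²A/(2πR).
L = (4π×10⁻⁷)(1010)(715)²(2.390×10^-4) / (2π×0.181 m) = 0.1364 H.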